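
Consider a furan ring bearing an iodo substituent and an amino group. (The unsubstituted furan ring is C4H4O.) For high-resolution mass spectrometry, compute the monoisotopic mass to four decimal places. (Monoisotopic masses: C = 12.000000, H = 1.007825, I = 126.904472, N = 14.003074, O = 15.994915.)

Atom tally by fragment:
  furan ring core → C:4 H:4 O:1
  (− 2 ring H displaced by substituents)
  + I → I:1
  + NH2 → N:1 H:2
Element totals:
  C: 4
  H: 4
  I: 1
  N: 1
  O: 1
Molecular formula: C4H4INO.
  M = 4(12.0) + 4(1.007825) + 126.904472 + 14.003074 + 15.994915
    = 48.000000 + 4.031300 + 126.904472 + 14.003074 + 15.994915 = 208.933761

208.9338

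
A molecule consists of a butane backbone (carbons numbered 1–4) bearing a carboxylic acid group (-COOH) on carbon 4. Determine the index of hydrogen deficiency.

Atom tally by fragment:
  CH3 → C:1 H:3
  CH2 → C:1 H:2
  CH2 → C:1 H:2
  CH2COOH → C:2 H:3 O:2
Element totals:
  C: 5
  H: 10
  O: 2
Molecular formula: C5H10O2.
DoU = (2C + 2 + N − H − X) / 2 = (2·5 + 2 + 0 − 10 − 0) / 2 = 1.

1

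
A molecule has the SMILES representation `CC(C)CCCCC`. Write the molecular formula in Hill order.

Atom tally by fragment:
  CH3 → C:1 H:3
  CH(CH3) → C:2 H:4
  CH2 → C:1 H:2
  CH2 → C:1 H:2
  CH2 → C:1 H:2
  CH2 → C:1 H:2
  CH3 → C:1 H:3
Element totals:
  C: 8
  H: 18

C8H18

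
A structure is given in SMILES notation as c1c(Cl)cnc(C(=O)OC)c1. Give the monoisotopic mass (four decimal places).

171.0087

Atom tally by fragment:
  pyridine ring core → C:5 H:5 N:1
  (− 2 ring H displaced by substituents)
  + Cl → Cl:1
  + COOCH3 → C:2 H:3 O:2
Element totals:
  C: 7
  H: 6
  Cl: 1
  N: 1
  O: 2
Molecular formula: C7H6ClNO2.
  M = 7(12.0) + 6(1.007825) + 34.968853 + 14.003074 + 2(15.994915)
    = 84.000000 + 6.046950 + 34.968853 + 14.003074 + 31.989830 = 171.008707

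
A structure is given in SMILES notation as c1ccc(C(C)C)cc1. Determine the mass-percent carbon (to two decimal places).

89.94%

Atom tally by fragment:
  benzene ring core → C:6 H:6
  (− 1 ring H displaced by substituents)
  + CH(CH3)2 → C:3 H:7
Element totals:
  C: 9
  H: 12
Molecular formula: C9H12.
Molar mass = 120.195 g/mol.
Mass from C: 9 × 12.011 = 108.099 g/mol.
%C = 108.099 / 120.195 × 100 = 89.94%.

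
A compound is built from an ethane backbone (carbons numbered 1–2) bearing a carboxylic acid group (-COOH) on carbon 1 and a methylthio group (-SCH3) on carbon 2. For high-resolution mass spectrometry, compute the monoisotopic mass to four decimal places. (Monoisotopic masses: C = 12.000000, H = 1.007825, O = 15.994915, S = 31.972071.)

120.0245

Atom tally by fragment:
  HOOCCH2 → C:2 H:3 O:2
  CH2SCH3 → C:2 H:5 S:1
Element totals:
  C: 4
  H: 8
  O: 2
  S: 1
Molecular formula: C4H8O2S.
  M = 4(12.0) + 8(1.007825) + 2(15.994915) + 31.972071
    = 48.000000 + 8.062600 + 31.989830 + 31.972071 = 120.024501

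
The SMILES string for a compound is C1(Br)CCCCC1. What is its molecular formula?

C6H11Br

Atom tally by fragment:
  cyclohexane ring core → C:6 H:12
  (− 1 ring H displaced by substituents)
  + Br → Br:1
Element totals:
  C: 6
  H: 11
  Br: 1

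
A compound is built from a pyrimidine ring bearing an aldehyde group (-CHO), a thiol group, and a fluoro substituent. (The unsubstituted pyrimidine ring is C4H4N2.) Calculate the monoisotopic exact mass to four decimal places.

157.9950

Atom tally by fragment:
  pyrimidine ring core → C:4 H:4 N:2
  (− 3 ring H displaced by substituents)
  + CHO → C:1 H:1 O:1
  + SH → S:1 H:1
  + F → F:1
Element totals:
  C: 5
  H: 3
  F: 1
  N: 2
  O: 1
  S: 1
Molecular formula: C5H3FN2OS.
  M = 5(12.0) + 3(1.007825) + 18.998403 + 2(14.003074) + 15.994915 + 31.972071
    = 60.000000 + 3.023475 + 18.998403 + 28.006148 + 15.994915 + 31.972071 = 157.995012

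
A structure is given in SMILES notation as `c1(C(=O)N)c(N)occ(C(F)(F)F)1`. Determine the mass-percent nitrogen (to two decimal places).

Atom tally by fragment:
  furan ring core → C:4 H:4 O:1
  (− 3 ring H displaced by substituents)
  + CONH2 → C:1 H:2 O:1 N:1
  + NH2 → N:1 H:2
  + CF3 → C:1 F:3
Element totals:
  C: 6
  H: 5
  F: 3
  N: 2
  O: 2
Molecular formula: C6H5F3N2O2.
Molar mass = 194.112 g/mol.
Mass from N: 2 × 14.007 = 28.014 g/mol.
%N = 28.014 / 194.112 × 100 = 14.43%.

14.43%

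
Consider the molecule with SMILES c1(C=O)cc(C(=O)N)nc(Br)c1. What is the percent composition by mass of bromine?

Atom tally by fragment:
  pyridine ring core → C:5 H:5 N:1
  (− 3 ring H displaced by substituents)
  + CHO → C:1 H:1 O:1
  + CONH2 → C:1 H:2 O:1 N:1
  + Br → Br:1
Element totals:
  C: 7
  H: 5
  Br: 1
  N: 2
  O: 2
Molecular formula: C7H5BrN2O2.
Molar mass = 229.033 g/mol.
Mass from Br: 1 × 79.904 = 79.904 g/mol.
%Br = 79.904 / 229.033 × 100 = 34.89%.

34.89%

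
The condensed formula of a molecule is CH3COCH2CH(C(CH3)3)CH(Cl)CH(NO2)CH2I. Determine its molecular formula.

C11H19ClINO3

Atom tally by fragment:
  CH3COCH2 → C:3 H:5 O:1
  CH(C(CH3)3) → C:5 H:10
  CH(Cl) → C:1 H:1 Cl:1
  CH(NO2) → C:1 H:1 N:1 O:2
  CH2I → C:1 H:2 I:1
Element totals:
  C: 11
  H: 19
  Cl: 1
  I: 1
  N: 1
  O: 3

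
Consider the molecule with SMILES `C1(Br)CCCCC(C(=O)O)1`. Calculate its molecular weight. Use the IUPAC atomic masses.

207.07 g/mol

Atom tally by fragment:
  cyclohexane ring core → C:6 H:12
  (− 2 ring H displaced by substituents)
  + Br → Br:1
  + COOH → C:1 H:1 O:2
Element totals:
  C: 7
  H: 11
  Br: 1
  O: 2
Molecular formula: C7H11BrO2.
  M = 7(12.011) + 11(1.008) + 79.904 + 2(15.999)
    = 84.077 + 11.088 + 79.904 + 31.998 = 207.067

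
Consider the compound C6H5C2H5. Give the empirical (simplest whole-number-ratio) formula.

C4H5

Atom tally by fragment:
  benzene ring core → C:6 H:6
  (− 1 ring H displaced by substituents)
  + C2H5 → C:2 H:5
Element totals:
  C: 8
  H: 10
Molecular formula: C8H10.
gcd of subscripts = 2; dividing each by 2:
  C: 8/2 = 4
  H: 10/2 = 5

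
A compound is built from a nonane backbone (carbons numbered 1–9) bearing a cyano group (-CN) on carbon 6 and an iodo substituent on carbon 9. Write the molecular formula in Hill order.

C10H18IN

Atom tally by fragment:
  CH3 → C:1 H:3
  CH2 → C:1 H:2
  CH2 → C:1 H:2
  CH2 → C:1 H:2
  CH2 → C:1 H:2
  CH(CN) → C:2 H:1 N:1
  CH2 → C:1 H:2
  CH2 → C:1 H:2
  CH2I → C:1 H:2 I:1
Element totals:
  C: 10
  H: 18
  I: 1
  N: 1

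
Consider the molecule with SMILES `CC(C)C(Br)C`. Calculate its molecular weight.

Atom tally by fragment:
  CH3 → C:1 H:3
  CH(CH3) → C:2 H:4
  CH(Br) → C:1 H:1 Br:1
  CH3 → C:1 H:3
Element totals:
  C: 5
  H: 11
  Br: 1
Molecular formula: C5H11Br.
  M = 5(12.011) + 11(1.008) + 79.904
    = 60.055 + 11.088 + 79.904 = 151.047

151.05 g/mol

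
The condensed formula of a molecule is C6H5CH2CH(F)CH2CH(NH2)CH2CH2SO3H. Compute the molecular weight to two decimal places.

Atom tally by fragment:
  C6H5CH2 → C:7 H:7
  CH(F) → C:1 H:1 F:1
  CH2 → C:1 H:2
  CH(NH2) → C:1 H:3 N:1
  CH2 → C:1 H:2
  CH2SO3H → C:1 H:3 S:1 O:3
Element totals:
  C: 12
  H: 18
  F: 1
  N: 1
  O: 3
  S: 1
Molecular formula: C12H18FNO3S.
  M = 12(12.011) + 18(1.008) + 18.998 + 14.007 + 3(15.999) + 32.06
    = 144.132 + 18.144 + 18.998 + 14.007 + 47.997 + 32.060 = 275.338

275.34 g/mol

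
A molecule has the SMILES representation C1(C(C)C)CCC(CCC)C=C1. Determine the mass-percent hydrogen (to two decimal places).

Atom tally by fragment:
  cyclohexene ring core → C:6 H:10
  (− 2 ring H displaced by substituents)
  + CH(CH3)2 → C:3 H:7
  + CH2CH2CH3 → C:3 H:7
Element totals:
  C: 12
  H: 22
Molecular formula: C12H22.
Molar mass = 166.308 g/mol.
Mass from H: 22 × 1.008 = 22.176 g/mol.
%H = 22.176 / 166.308 × 100 = 13.33%.

13.33%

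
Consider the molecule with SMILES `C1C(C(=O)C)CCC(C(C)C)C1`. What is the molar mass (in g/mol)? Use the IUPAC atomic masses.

168.28 g/mol

Atom tally by fragment:
  cyclohexane ring core → C:6 H:12
  (− 2 ring H displaced by substituents)
  + COCH3 → C:2 H:3 O:1
  + CH(CH3)2 → C:3 H:7
Element totals:
  C: 11
  H: 20
  O: 1
Molecular formula: C11H20O.
  M = 11(12.011) + 20(1.008) + 15.999
    = 132.121 + 20.160 + 15.999 = 168.280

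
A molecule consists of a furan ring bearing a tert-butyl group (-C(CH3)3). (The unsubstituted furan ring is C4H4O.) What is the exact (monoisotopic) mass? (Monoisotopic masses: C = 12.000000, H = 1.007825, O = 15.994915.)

124.0888

Atom tally by fragment:
  furan ring core → C:4 H:4 O:1
  (− 1 ring H displaced by substituents)
  + C(CH3)3 → C:4 H:9
Element totals:
  C: 8
  H: 12
  O: 1
Molecular formula: C8H12O.
  M = 8(12.0) + 12(1.007825) + 15.994915
    = 96.000000 + 12.093900 + 15.994915 = 124.088815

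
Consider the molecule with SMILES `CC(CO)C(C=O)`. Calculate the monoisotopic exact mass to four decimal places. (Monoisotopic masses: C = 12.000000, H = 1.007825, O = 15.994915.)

102.0681

Atom tally by fragment:
  CH3 → C:1 H:3
  CH(CH2OH) → C:2 H:4 O:1
  CH2CHO → C:2 H:3 O:1
Element totals:
  C: 5
  H: 10
  O: 2
Molecular formula: C5H10O2.
  M = 5(12.0) + 10(1.007825) + 2(15.994915)
    = 60.000000 + 10.078250 + 31.989830 = 102.068080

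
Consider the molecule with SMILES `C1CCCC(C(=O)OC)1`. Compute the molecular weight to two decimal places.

128.17 g/mol

Atom tally by fragment:
  cyclopentane ring core → C:5 H:10
  (− 1 ring H displaced by substituents)
  + COOCH3 → C:2 H:3 O:2
Element totals:
  C: 7
  H: 12
  O: 2
Molecular formula: C7H12O2.
  M = 7(12.011) + 12(1.008) + 2(15.999)
    = 84.077 + 12.096 + 31.998 = 128.171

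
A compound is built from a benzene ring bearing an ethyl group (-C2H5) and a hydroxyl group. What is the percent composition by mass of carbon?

78.65%

Atom tally by fragment:
  benzene ring core → C:6 H:6
  (− 2 ring H displaced by substituents)
  + C2H5 → C:2 H:5
  + OH → O:1 H:1
Element totals:
  C: 8
  H: 10
  O: 1
Molecular formula: C8H10O.
Molar mass = 122.167 g/mol.
Mass from C: 8 × 12.011 = 96.088 g/mol.
%C = 96.088 / 122.167 × 100 = 78.65%.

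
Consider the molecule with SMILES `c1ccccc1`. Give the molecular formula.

C6H6

Atom tally by fragment:
  benzene ring core → C:6 H:6
Element totals:
  C: 6
  H: 6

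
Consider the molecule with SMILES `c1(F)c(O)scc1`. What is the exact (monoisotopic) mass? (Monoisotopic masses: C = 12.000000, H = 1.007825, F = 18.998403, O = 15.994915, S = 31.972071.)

Atom tally by fragment:
  thiophene ring core → C:4 H:4 S:1
  (− 2 ring H displaced by substituents)
  + F → F:1
  + OH → O:1 H:1
Element totals:
  C: 4
  H: 3
  F: 1
  O: 1
  S: 1
Molecular formula: C4H3FOS.
  M = 4(12.0) + 3(1.007825) + 18.998403 + 15.994915 + 31.972071
    = 48.000000 + 3.023475 + 18.998403 + 15.994915 + 31.972071 = 117.988864

117.9889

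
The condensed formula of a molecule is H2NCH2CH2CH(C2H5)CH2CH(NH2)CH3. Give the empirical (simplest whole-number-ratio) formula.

Element totals:
  C: 8
  H: 20
  N: 2
Molecular formula: C8H20N2.
gcd of subscripts = 2; dividing each by 2:
  C: 8/2 = 4
  H: 20/2 = 10
  N: 2/2 = 1

C4H10N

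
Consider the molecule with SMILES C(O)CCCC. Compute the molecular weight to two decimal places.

Atom tally by fragment:
  HOCH2 → C:1 H:3 O:1
  CH2 → C:1 H:2
  CH2 → C:1 H:2
  CH2 → C:1 H:2
  CH3 → C:1 H:3
Element totals:
  C: 5
  H: 12
  O: 1
Molecular formula: C5H12O.
  M = 5(12.011) + 12(1.008) + 15.999
    = 60.055 + 12.096 + 15.999 = 88.150

88.15 g/mol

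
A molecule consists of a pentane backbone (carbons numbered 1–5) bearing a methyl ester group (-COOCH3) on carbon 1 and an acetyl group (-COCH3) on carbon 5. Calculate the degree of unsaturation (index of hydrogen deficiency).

Atom tally by fragment:
  CH3OOCCH2 → C:3 H:5 O:2
  CH2 → C:1 H:2
  CH2 → C:1 H:2
  CH2 → C:1 H:2
  CH2COCH3 → C:3 H:5 O:1
Element totals:
  C: 9
  H: 16
  O: 3
Molecular formula: C9H16O3.
DoU = (2C + 2 + N − H − X) / 2 = (2·9 + 2 + 0 − 16 − 0) / 2 = 2.

2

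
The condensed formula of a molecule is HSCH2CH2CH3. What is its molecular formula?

C3H8S

Atom tally by fragment:
  HSCH2 → C:1 H:3 S:1
  CH2 → C:1 H:2
  CH3 → C:1 H:3
Element totals:
  C: 3
  H: 8
  S: 1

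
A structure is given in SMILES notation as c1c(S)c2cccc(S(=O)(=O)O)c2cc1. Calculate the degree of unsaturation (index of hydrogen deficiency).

Atom tally by fragment:
  naphthalene ring system core → C:10 H:8
  (− 2 ring H displaced by substituents)
  + SH → S:1 H:1
  + SO3H → S:1 O:3 H:1
Element totals:
  C: 10
  H: 8
  O: 3
  S: 2
Molecular formula: C10H8O3S2.
DoU = (2C + 2 + N − H − X) / 2 = (2·10 + 2 + 0 − 8 − 0) / 2 = 7.

7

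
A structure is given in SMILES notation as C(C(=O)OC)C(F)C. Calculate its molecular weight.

120.12 g/mol

Atom tally by fragment:
  CH3OOCCH2 → C:3 H:5 O:2
  CH(F) → C:1 H:1 F:1
  CH3 → C:1 H:3
Element totals:
  C: 5
  H: 9
  F: 1
  O: 2
Molecular formula: C5H9FO2.
  M = 5(12.011) + 9(1.008) + 18.998 + 2(15.999)
    = 60.055 + 9.072 + 18.998 + 31.998 = 120.123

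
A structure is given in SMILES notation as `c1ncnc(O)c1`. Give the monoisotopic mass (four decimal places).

Atom tally by fragment:
  pyrimidine ring core → C:4 H:4 N:2
  (− 1 ring H displaced by substituents)
  + OH → O:1 H:1
Element totals:
  C: 4
  H: 4
  N: 2
  O: 1
Molecular formula: C4H4N2O.
  M = 4(12.0) + 4(1.007825) + 2(14.003074) + 15.994915
    = 48.000000 + 4.031300 + 28.006148 + 15.994915 = 96.032363

96.0324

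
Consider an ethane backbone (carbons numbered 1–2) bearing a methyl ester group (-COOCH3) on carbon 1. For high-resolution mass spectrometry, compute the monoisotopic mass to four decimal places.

Atom tally by fragment:
  CH3OOCCH2 → C:3 H:5 O:2
  CH3 → C:1 H:3
Element totals:
  C: 4
  H: 8
  O: 2
Molecular formula: C4H8O2.
  M = 4(12.0) + 8(1.007825) + 2(15.994915)
    = 48.000000 + 8.062600 + 31.989830 = 88.052430

88.0524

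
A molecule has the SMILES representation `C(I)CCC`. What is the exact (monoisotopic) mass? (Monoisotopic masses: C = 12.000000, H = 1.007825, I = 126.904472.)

Atom tally by fragment:
  ICH2 → C:1 H:2 I:1
  CH2 → C:1 H:2
  CH2 → C:1 H:2
  CH3 → C:1 H:3
Element totals:
  C: 4
  H: 9
  I: 1
Molecular formula: C4H9I.
  M = 4(12.0) + 9(1.007825) + 126.904472
    = 48.000000 + 9.070425 + 126.904472 = 183.974897

183.9749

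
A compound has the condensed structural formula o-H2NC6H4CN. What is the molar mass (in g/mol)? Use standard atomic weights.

118.14 g/mol

Element totals:
  C: 7
  H: 6
  N: 2
Molecular formula: C7H6N2.
  M = 7(12.011) + 6(1.008) + 2(14.007)
    = 84.077 + 6.048 + 28.014 = 118.139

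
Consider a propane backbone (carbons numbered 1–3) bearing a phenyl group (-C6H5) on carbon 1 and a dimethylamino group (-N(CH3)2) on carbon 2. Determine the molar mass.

163.26 g/mol

Atom tally by fragment:
  C6H5CH2 → C:7 H:7
  CH(N(CH3)2) → C:3 H:7 N:1
  CH3 → C:1 H:3
Element totals:
  C: 11
  H: 17
  N: 1
Molecular formula: C11H17N.
  M = 11(12.011) + 17(1.008) + 14.007
    = 132.121 + 17.136 + 14.007 = 163.264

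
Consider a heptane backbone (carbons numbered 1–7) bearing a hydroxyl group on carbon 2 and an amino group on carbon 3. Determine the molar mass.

Atom tally by fragment:
  CH3 → C:1 H:3
  CH(OH) → C:1 H:2 O:1
  CH(NH2) → C:1 H:3 N:1
  CH2 → C:1 H:2
  CH2 → C:1 H:2
  CH2 → C:1 H:2
  CH3 → C:1 H:3
Element totals:
  C: 7
  H: 17
  N: 1
  O: 1
Molecular formula: C7H17NO.
  M = 7(12.011) + 17(1.008) + 14.007 + 15.999
    = 84.077 + 17.136 + 14.007 + 15.999 = 131.219

131.22 g/mol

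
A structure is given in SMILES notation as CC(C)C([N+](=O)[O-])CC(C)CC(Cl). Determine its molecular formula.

Atom tally by fragment:
  CH3 → C:1 H:3
  CH(CH3) → C:2 H:4
  CH(NO2) → C:1 H:1 N:1 O:2
  CH2 → C:1 H:2
  CH(CH3) → C:2 H:4
  CH2 → C:1 H:2
  CH2Cl → C:1 H:2 Cl:1
Element totals:
  C: 9
  H: 18
  Cl: 1
  N: 1
  O: 2

C9H18ClNO2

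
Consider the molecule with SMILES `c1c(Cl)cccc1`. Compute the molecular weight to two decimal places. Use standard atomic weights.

112.56 g/mol

Atom tally by fragment:
  benzene ring core → C:6 H:6
  (− 1 ring H displaced by substituents)
  + Cl → Cl:1
Element totals:
  C: 6
  H: 5
  Cl: 1
Molecular formula: C6H5Cl.
  M = 6(12.011) + 5(1.008) + 35.45
    = 72.066 + 5.040 + 35.450 = 112.556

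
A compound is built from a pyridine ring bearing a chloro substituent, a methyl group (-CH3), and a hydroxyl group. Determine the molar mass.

143.57 g/mol

Atom tally by fragment:
  pyridine ring core → C:5 H:5 N:1
  (− 3 ring H displaced by substituents)
  + Cl → Cl:1
  + CH3 → C:1 H:3
  + OH → O:1 H:1
Element totals:
  C: 6
  H: 6
  Cl: 1
  N: 1
  O: 1
Molecular formula: C6H6ClNO.
  M = 6(12.011) + 6(1.008) + 35.45 + 14.007 + 15.999
    = 72.066 + 6.048 + 35.450 + 14.007 + 15.999 = 143.570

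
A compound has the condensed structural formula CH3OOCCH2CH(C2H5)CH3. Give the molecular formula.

C7H14O2

Atom tally by fragment:
  CH3OOCCH2 → C:3 H:5 O:2
  CH(C2H5) → C:3 H:6
  CH3 → C:1 H:3
Element totals:
  C: 7
  H: 14
  O: 2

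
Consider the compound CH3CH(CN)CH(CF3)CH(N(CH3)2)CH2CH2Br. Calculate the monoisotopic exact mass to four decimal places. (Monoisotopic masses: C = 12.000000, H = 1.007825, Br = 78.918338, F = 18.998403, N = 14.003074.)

300.0449

Element totals:
  C: 10
  H: 16
  Br: 1
  F: 3
  N: 2
Molecular formula: C10H16BrF3N2.
  M = 10(12.0) + 16(1.007825) + 78.918338 + 3(18.998403) + 2(14.003074)
    = 120.000000 + 16.125200 + 78.918338 + 56.995209 + 28.006148 = 300.044895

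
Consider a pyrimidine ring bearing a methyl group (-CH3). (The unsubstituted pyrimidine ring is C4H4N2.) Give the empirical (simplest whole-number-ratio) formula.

Atom tally by fragment:
  pyrimidine ring core → C:4 H:4 N:2
  (− 1 ring H displaced by substituents)
  + CH3 → C:1 H:3
Element totals:
  C: 5
  H: 6
  N: 2
Molecular formula: C5H6N2.
gcd of subscripts (5, 6, 2) = 1, so the empirical formula equals the molecular formula.

C5H6N2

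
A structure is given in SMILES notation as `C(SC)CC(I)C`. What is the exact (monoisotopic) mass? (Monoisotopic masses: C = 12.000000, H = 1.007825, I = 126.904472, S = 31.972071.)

229.9626

Atom tally by fragment:
  CH3SCH2 → C:2 H:5 S:1
  CH2 → C:1 H:2
  CH(I) → C:1 H:1 I:1
  CH3 → C:1 H:3
Element totals:
  C: 5
  H: 11
  I: 1
  S: 1
Molecular formula: C5H11IS.
  M = 5(12.0) + 11(1.007825) + 126.904472 + 31.972071
    = 60.000000 + 11.086075 + 126.904472 + 31.972071 = 229.962618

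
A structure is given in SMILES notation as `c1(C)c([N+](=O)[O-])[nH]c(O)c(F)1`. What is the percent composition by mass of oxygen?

29.98%

Atom tally by fragment:
  pyrrole ring core → C:4 H:5 N:1
  (− 4 ring H displaced by substituents)
  + CH3 → C:1 H:3
  + NO2 → N:1 O:2
  + OH → O:1 H:1
  + F → F:1
Element totals:
  C: 5
  H: 5
  F: 1
  N: 2
  O: 3
Molecular formula: C5H5FN2O3.
Molar mass = 160.104 g/mol.
Mass from O: 3 × 15.999 = 47.997 g/mol.
%O = 47.997 / 160.104 × 100 = 29.98%.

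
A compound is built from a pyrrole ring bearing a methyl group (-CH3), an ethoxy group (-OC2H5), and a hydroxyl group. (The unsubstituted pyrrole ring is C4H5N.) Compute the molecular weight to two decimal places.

141.17 g/mol

Atom tally by fragment:
  pyrrole ring core → C:4 H:5 N:1
  (− 3 ring H displaced by substituents)
  + CH3 → C:1 H:3
  + OC2H5 → C:2 H:5 O:1
  + OH → O:1 H:1
Element totals:
  C: 7
  H: 11
  N: 1
  O: 2
Molecular formula: C7H11NO2.
  M = 7(12.011) + 11(1.008) + 14.007 + 2(15.999)
    = 84.077 + 11.088 + 14.007 + 31.998 = 141.170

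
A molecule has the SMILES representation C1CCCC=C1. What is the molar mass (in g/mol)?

82.15 g/mol

Atom tally by fragment:
  cyclohexene ring core → C:6 H:10
Element totals:
  C: 6
  H: 10
Molecular formula: C6H10.
  M = 6(12.011) + 10(1.008)
    = 72.066 + 10.080 = 82.146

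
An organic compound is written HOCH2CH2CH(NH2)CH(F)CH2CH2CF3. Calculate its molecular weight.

203.18 g/mol

Atom tally by fragment:
  HOCH2CH2 → C:2 H:5 O:1
  CH(NH2) → C:1 H:3 N:1
  CH(F) → C:1 H:1 F:1
  CH2 → C:1 H:2
  CH2CF3 → C:2 H:2 F:3
Element totals:
  C: 7
  H: 13
  F: 4
  N: 1
  O: 1
Molecular formula: C7H13F4NO.
  M = 7(12.011) + 13(1.008) + 4(18.998) + 14.007 + 15.999
    = 84.077 + 13.104 + 75.992 + 14.007 + 15.999 = 203.179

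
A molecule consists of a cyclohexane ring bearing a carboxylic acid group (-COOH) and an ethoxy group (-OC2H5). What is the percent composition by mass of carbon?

Atom tally by fragment:
  cyclohexane ring core → C:6 H:12
  (− 2 ring H displaced by substituents)
  + COOH → C:1 H:1 O:2
  + OC2H5 → C:2 H:5 O:1
Element totals:
  C: 9
  H: 16
  O: 3
Molecular formula: C9H16O3.
Molar mass = 172.224 g/mol.
Mass from C: 9 × 12.011 = 108.099 g/mol.
%C = 108.099 / 172.224 × 100 = 62.77%.

62.77%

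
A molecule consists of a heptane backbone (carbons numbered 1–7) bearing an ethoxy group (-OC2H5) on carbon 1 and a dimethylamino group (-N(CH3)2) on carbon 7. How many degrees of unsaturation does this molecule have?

Atom tally by fragment:
  C2H5OCH2 → C:3 H:7 O:1
  CH2 → C:1 H:2
  CH2 → C:1 H:2
  CH2 → C:1 H:2
  CH2 → C:1 H:2
  CH2 → C:1 H:2
  CH2N(CH3)2 → C:3 H:8 N:1
Element totals:
  C: 11
  H: 25
  N: 1
  O: 1
Molecular formula: C11H25NO.
DoU = (2C + 2 + N − H − X) / 2 = (2·11 + 2 + 1 − 25 − 0) / 2 = 0.

0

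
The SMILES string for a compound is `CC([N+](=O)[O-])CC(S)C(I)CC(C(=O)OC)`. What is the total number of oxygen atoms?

4

Atom tally by fragment:
  CH3 → C:1 H:3
  CH(NO2) → C:1 H:1 N:1 O:2
  CH2 → C:1 H:2
  CH(SH) → C:1 H:2 S:1
  CH(I) → C:1 H:1 I:1
  CH2 → C:1 H:2
  CH2COOCH3 → C:3 H:5 O:2
Element totals:
  C: 9
  H: 16
  I: 1
  N: 1
  O: 4
  S: 1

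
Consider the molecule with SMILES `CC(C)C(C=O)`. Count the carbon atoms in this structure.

Atom tally by fragment:
  CH3 → C:1 H:3
  CH(CH3) → C:2 H:4
  CH2CHO → C:2 H:3 O:1
Element totals:
  C: 5
  H: 10
  O: 1

5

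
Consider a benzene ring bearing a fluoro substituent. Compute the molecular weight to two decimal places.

Atom tally by fragment:
  benzene ring core → C:6 H:6
  (− 1 ring H displaced by substituents)
  + F → F:1
Element totals:
  C: 6
  H: 5
  F: 1
Molecular formula: C6H5F.
  M = 6(12.011) + 5(1.008) + 18.998
    = 72.066 + 5.040 + 18.998 = 96.104

96.10 g/mol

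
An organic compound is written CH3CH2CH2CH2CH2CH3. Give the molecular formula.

Atom tally by fragment:
  CH3 → C:1 H:3
  CH2 → C:1 H:2
  CH2 → C:1 H:2
  CH2 → C:1 H:2
  CH2 → C:1 H:2
  CH3 → C:1 H:3
Element totals:
  C: 6
  H: 14

C6H14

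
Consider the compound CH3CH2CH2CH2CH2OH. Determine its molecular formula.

C5H12O

Atom tally by fragment:
  CH3 → C:1 H:3
  CH2 → C:1 H:2
  CH2 → C:1 H:2
  CH2CH2OH → C:2 H:5 O:1
Element totals:
  C: 5
  H: 12
  O: 1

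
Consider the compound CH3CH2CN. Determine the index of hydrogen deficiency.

Element totals:
  C: 3
  H: 5
  N: 1
Molecular formula: C3H5N.
DoU = (2C + 2 + N − H − X) / 2 = (2·3 + 2 + 1 − 5 − 0) / 2 = 2.

2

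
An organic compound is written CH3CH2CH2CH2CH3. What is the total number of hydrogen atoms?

12

Atom tally by fragment:
  CH3 → C:1 H:3
  CH2 → C:1 H:2
  CH2 → C:1 H:2
  CH2 → C:1 H:2
  CH3 → C:1 H:3
Element totals:
  C: 5
  H: 12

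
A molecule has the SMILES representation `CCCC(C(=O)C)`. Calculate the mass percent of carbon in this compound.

71.95%

Atom tally by fragment:
  CH3 → C:1 H:3
  CH2 → C:1 H:2
  CH2 → C:1 H:2
  CH2COCH3 → C:3 H:5 O:1
Element totals:
  C: 6
  H: 12
  O: 1
Molecular formula: C6H12O.
Molar mass = 100.161 g/mol.
Mass from C: 6 × 12.011 = 72.066 g/mol.
%C = 72.066 / 100.161 × 100 = 71.95%.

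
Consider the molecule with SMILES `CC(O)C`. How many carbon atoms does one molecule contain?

3

Atom tally by fragment:
  CH3 → C:1 H:3
  CH(OH) → C:1 H:2 O:1
  CH3 → C:1 H:3
Element totals:
  C: 3
  H: 8
  O: 1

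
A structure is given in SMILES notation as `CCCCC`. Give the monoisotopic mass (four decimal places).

Atom tally by fragment:
  CH3 → C:1 H:3
  CH2 → C:1 H:2
  CH2 → C:1 H:2
  CH2 → C:1 H:2
  CH3 → C:1 H:3
Element totals:
  C: 5
  H: 12
Molecular formula: C5H12.
  M = 5(12.0) + 12(1.007825)
    = 60.000000 + 12.093900 = 72.093900

72.0939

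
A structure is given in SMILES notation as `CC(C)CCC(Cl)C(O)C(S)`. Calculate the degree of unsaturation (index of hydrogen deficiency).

0

Atom tally by fragment:
  CH3 → C:1 H:3
  CH(CH3) → C:2 H:4
  CH2 → C:1 H:2
  CH2 → C:1 H:2
  CH(Cl) → C:1 H:1 Cl:1
  CH(OH) → C:1 H:2 O:1
  CH2SH → C:1 H:3 S:1
Element totals:
  C: 8
  H: 17
  Cl: 1
  O: 1
  S: 1
Molecular formula: C8H17ClOS.
DoU = (2C + 2 + N − H − X) / 2 = (2·8 + 2 + 0 − 17 − 1) / 2 = 0.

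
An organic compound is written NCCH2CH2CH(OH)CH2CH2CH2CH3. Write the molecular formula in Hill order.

C8H15NO

Atom tally by fragment:
  NCCH2 → C:2 H:2 N:1
  CH2 → C:1 H:2
  CH(OH) → C:1 H:2 O:1
  CH2 → C:1 H:2
  CH2 → C:1 H:2
  CH2 → C:1 H:2
  CH3 → C:1 H:3
Element totals:
  C: 8
  H: 15
  N: 1
  O: 1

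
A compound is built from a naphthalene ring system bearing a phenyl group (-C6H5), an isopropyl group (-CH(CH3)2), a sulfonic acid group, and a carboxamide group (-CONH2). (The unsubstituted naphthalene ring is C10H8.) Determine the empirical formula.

Atom tally by fragment:
  naphthalene ring system core → C:10 H:8
  (− 4 ring H displaced by substituents)
  + C6H5 → C:6 H:5
  + CH(CH3)2 → C:3 H:7
  + SO3H → S:1 O:3 H:1
  + CONH2 → C:1 H:2 O:1 N:1
Element totals:
  C: 20
  H: 19
  N: 1
  O: 4
  S: 1
Molecular formula: C20H19NO4S.
gcd of subscripts (20, 19, 1, 4, 1) = 1, so the empirical formula equals the molecular formula.

C20H19NO4S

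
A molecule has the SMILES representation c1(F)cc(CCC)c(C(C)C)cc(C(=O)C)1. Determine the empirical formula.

C14H19FO

Atom tally by fragment:
  benzene ring core → C:6 H:6
  (− 4 ring H displaced by substituents)
  + F → F:1
  + CH2CH2CH3 → C:3 H:7
  + CH(CH3)2 → C:3 H:7
  + COCH3 → C:2 H:3 O:1
Element totals:
  C: 14
  H: 19
  F: 1
  O: 1
Molecular formula: C14H19FO.
gcd of subscripts (14, 1, 19, 1) = 1, so the empirical formula equals the molecular formula.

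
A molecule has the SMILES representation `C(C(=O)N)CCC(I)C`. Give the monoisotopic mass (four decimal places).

Atom tally by fragment:
  H2NOCCH2 → C:2 H:4 O:1 N:1
  CH2 → C:1 H:2
  CH2 → C:1 H:2
  CH(I) → C:1 H:1 I:1
  CH3 → C:1 H:3
Element totals:
  C: 6
  H: 12
  I: 1
  N: 1
  O: 1
Molecular formula: C6H12INO.
  M = 6(12.0) + 12(1.007825) + 126.904472 + 14.003074 + 15.994915
    = 72.000000 + 12.093900 + 126.904472 + 14.003074 + 15.994915 = 240.996361

240.9964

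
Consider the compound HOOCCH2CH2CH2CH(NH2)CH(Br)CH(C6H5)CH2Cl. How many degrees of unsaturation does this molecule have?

5

Atom tally by fragment:
  HOOCCH2 → C:2 H:3 O:2
  CH2 → C:1 H:2
  CH2 → C:1 H:2
  CH(NH2) → C:1 H:3 N:1
  CH(Br) → C:1 H:1 Br:1
  CH(C6H5) → C:7 H:6
  CH2Cl → C:1 H:2 Cl:1
Element totals:
  C: 14
  H: 19
  Br: 1
  Cl: 1
  N: 1
  O: 2
Molecular formula: C14H19BrClNO2.
DoU = (2C + 2 + N − H − X) / 2 = (2·14 + 2 + 1 − 19 − 2) / 2 = 5.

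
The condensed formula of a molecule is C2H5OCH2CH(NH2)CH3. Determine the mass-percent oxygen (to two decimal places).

15.51%

Element totals:
  C: 5
  H: 13
  N: 1
  O: 1
Molecular formula: C5H13NO.
Molar mass = 103.165 g/mol.
Mass from O: 1 × 15.999 = 15.999 g/mol.
%O = 15.999 / 103.165 × 100 = 15.51%.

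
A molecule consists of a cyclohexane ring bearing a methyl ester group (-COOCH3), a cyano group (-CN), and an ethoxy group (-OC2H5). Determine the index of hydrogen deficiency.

Atom tally by fragment:
  cyclohexane ring core → C:6 H:12
  (− 3 ring H displaced by substituents)
  + COOCH3 → C:2 H:3 O:2
  + CN → C:1 N:1
  + OC2H5 → C:2 H:5 O:1
Element totals:
  C: 11
  H: 17
  N: 1
  O: 3
Molecular formula: C11H17NO3.
DoU = (2C + 2 + N − H − X) / 2 = (2·11 + 2 + 1 − 17 − 0) / 2 = 4.

4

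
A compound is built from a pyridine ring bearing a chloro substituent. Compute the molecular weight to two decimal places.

113.54 g/mol

Atom tally by fragment:
  pyridine ring core → C:5 H:5 N:1
  (− 1 ring H displaced by substituents)
  + Cl → Cl:1
Element totals:
  C: 5
  H: 4
  Cl: 1
  N: 1
Molecular formula: C5H4ClN.
  M = 5(12.011) + 4(1.008) + 35.45 + 14.007
    = 60.055 + 4.032 + 35.450 + 14.007 = 113.544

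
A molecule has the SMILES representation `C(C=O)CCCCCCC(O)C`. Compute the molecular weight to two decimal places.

172.27 g/mol

Atom tally by fragment:
  OHCCH2 → C:2 H:3 O:1
  CH2 → C:1 H:2
  CH2 → C:1 H:2
  CH2 → C:1 H:2
  CH2 → C:1 H:2
  CH2 → C:1 H:2
  CH2 → C:1 H:2
  CH(OH) → C:1 H:2 O:1
  CH3 → C:1 H:3
Element totals:
  C: 10
  H: 20
  O: 2
Molecular formula: C10H20O2.
  M = 10(12.011) + 20(1.008) + 2(15.999)
    = 120.110 + 20.160 + 31.998 = 172.268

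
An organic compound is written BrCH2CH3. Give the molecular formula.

Atom tally by fragment:
  BrCH2 → C:1 H:2 Br:1
  CH3 → C:1 H:3
Element totals:
  C: 2
  H: 5
  Br: 1

C2H5Br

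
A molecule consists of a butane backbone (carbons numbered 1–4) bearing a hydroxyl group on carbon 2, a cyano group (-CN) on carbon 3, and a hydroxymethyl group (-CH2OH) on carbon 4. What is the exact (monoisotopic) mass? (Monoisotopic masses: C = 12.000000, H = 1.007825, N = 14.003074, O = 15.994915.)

Atom tally by fragment:
  CH3 → C:1 H:3
  CH(OH) → C:1 H:2 O:1
  CH(CN) → C:2 H:1 N:1
  CH2CH2OH → C:2 H:5 O:1
Element totals:
  C: 6
  H: 11
  N: 1
  O: 2
Molecular formula: C6H11NO2.
  M = 6(12.0) + 11(1.007825) + 14.003074 + 2(15.994915)
    = 72.000000 + 11.086075 + 14.003074 + 31.989830 = 129.078979

129.0790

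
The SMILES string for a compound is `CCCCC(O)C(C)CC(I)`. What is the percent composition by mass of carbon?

40.01%

Atom tally by fragment:
  CH3 → C:1 H:3
  CH2 → C:1 H:2
  CH2 → C:1 H:2
  CH2 → C:1 H:2
  CH(OH) → C:1 H:2 O:1
  CH(CH3) → C:2 H:4
  CH2 → C:1 H:2
  CH2I → C:1 H:2 I:1
Element totals:
  C: 9
  H: 19
  I: 1
  O: 1
Molecular formula: C9H19IO.
Molar mass = 270.154 g/mol.
Mass from C: 9 × 12.011 = 108.099 g/mol.
%C = 108.099 / 270.154 × 100 = 40.01%.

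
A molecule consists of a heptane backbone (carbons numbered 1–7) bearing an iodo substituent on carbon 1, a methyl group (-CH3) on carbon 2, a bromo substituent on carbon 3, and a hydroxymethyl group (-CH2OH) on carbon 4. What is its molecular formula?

C9H18BrIO

Atom tally by fragment:
  ICH2 → C:1 H:2 I:1
  CH(CH3) → C:2 H:4
  CH(Br) → C:1 H:1 Br:1
  CH(CH2OH) → C:2 H:4 O:1
  CH2 → C:1 H:2
  CH2 → C:1 H:2
  CH3 → C:1 H:3
Element totals:
  C: 9
  H: 18
  Br: 1
  I: 1
  O: 1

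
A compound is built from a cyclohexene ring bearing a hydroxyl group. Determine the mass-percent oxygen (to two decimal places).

16.30%

Atom tally by fragment:
  cyclohexene ring core → C:6 H:10
  (− 1 ring H displaced by substituents)
  + OH → O:1 H:1
Element totals:
  C: 6
  H: 10
  O: 1
Molecular formula: C6H10O.
Molar mass = 98.145 g/mol.
Mass from O: 1 × 15.999 = 15.999 g/mol.
%O = 15.999 / 98.145 × 100 = 16.30%.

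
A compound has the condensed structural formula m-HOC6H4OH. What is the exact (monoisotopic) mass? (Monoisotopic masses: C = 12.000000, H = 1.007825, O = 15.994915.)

110.0368

Atom tally by fragment:
  benzene ring core → C:6 H:6
  (− 2 ring H displaced by substituents)
  + OH → O:1 H:1
  + OH → O:1 H:1
Element totals:
  C: 6
  H: 6
  O: 2
Molecular formula: C6H6O2.
  M = 6(12.0) + 6(1.007825) + 2(15.994915)
    = 72.000000 + 6.046950 + 31.989830 = 110.036780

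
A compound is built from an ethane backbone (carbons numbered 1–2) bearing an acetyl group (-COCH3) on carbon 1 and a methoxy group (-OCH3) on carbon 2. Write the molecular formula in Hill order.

Atom tally by fragment:
  CH3COCH2 → C:3 H:5 O:1
  CH2OCH3 → C:2 H:5 O:1
Element totals:
  C: 5
  H: 10
  O: 2

C5H10O2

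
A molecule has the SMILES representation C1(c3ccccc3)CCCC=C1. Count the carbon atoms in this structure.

12

Atom tally by fragment:
  cyclohexene ring core → C:6 H:10
  (− 1 ring H displaced by substituents)
  + C6H5 → C:6 H:5
Element totals:
  C: 12
  H: 14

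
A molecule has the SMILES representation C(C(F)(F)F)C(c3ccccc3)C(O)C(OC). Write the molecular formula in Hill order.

C12H15F3O2

Atom tally by fragment:
  F3CCH2 → C:2 H:2 F:3
  CH(C6H5) → C:7 H:6
  CH(OH) → C:1 H:2 O:1
  CH2OCH3 → C:2 H:5 O:1
Element totals:
  C: 12
  H: 15
  F: 3
  O: 2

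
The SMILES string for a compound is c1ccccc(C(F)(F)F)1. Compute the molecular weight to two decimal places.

Atom tally by fragment:
  benzene ring core → C:6 H:6
  (− 1 ring H displaced by substituents)
  + CF3 → C:1 F:3
Element totals:
  C: 7
  H: 5
  F: 3
Molecular formula: C7H5F3.
  M = 7(12.011) + 5(1.008) + 3(18.998)
    = 84.077 + 5.040 + 56.994 = 146.111

146.11 g/mol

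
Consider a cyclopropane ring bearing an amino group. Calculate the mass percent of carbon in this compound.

Atom tally by fragment:
  cyclopropane ring core → C:3 H:6
  (− 1 ring H displaced by substituents)
  + NH2 → N:1 H:2
Element totals:
  C: 3
  H: 7
  N: 1
Molecular formula: C3H7N.
Molar mass = 57.096 g/mol.
Mass from C: 3 × 12.011 = 36.033 g/mol.
%C = 36.033 / 57.096 × 100 = 63.11%.

63.11%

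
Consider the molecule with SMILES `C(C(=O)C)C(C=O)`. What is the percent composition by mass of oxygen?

31.96%

Atom tally by fragment:
  CH3COCH2 → C:3 H:5 O:1
  CH2CHO → C:2 H:3 O:1
Element totals:
  C: 5
  H: 8
  O: 2
Molecular formula: C5H8O2.
Molar mass = 100.117 g/mol.
Mass from O: 2 × 15.999 = 31.998 g/mol.
%O = 31.998 / 100.117 × 100 = 31.96%.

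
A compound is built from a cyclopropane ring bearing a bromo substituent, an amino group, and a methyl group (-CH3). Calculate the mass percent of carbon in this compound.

Atom tally by fragment:
  cyclopropane ring core → C:3 H:6
  (− 3 ring H displaced by substituents)
  + Br → Br:1
  + NH2 → N:1 H:2
  + CH3 → C:1 H:3
Element totals:
  C: 4
  H: 8
  Br: 1
  N: 1
Molecular formula: C4H8BrN.
Molar mass = 150.019 g/mol.
Mass from C: 4 × 12.011 = 48.044 g/mol.
%C = 48.044 / 150.019 × 100 = 32.03%.

32.03%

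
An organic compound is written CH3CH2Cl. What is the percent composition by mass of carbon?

37.24%

Element totals:
  C: 2
  H: 5
  Cl: 1
Molecular formula: C2H5Cl.
Molar mass = 64.512 g/mol.
Mass from C: 2 × 12.011 = 24.022 g/mol.
%C = 24.022 / 64.512 × 100 = 37.24%.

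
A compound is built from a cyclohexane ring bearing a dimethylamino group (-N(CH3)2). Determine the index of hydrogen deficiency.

Atom tally by fragment:
  cyclohexane ring core → C:6 H:12
  (− 1 ring H displaced by substituents)
  + N(CH3)2 → N:1 C:2 H:6
Element totals:
  C: 8
  H: 17
  N: 1
Molecular formula: C8H17N.
DoU = (2C + 2 + N − H − X) / 2 = (2·8 + 2 + 1 − 17 − 0) / 2 = 1.

1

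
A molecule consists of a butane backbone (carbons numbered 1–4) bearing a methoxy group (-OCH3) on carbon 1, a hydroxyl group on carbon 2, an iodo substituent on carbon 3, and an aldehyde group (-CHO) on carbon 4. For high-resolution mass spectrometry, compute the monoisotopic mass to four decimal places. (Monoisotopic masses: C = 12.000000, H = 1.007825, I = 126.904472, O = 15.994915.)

257.9753

Atom tally by fragment:
  CH3OCH2 → C:2 H:5 O:1
  CH(OH) → C:1 H:2 O:1
  CH(I) → C:1 H:1 I:1
  CH2CHO → C:2 H:3 O:1
Element totals:
  C: 6
  H: 11
  I: 1
  O: 3
Molecular formula: C6H11IO3.
  M = 6(12.0) + 11(1.007825) + 126.904472 + 3(15.994915)
    = 72.000000 + 11.086075 + 126.904472 + 47.984745 = 257.975292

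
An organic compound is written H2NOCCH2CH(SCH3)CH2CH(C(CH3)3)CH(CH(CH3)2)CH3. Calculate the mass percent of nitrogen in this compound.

Atom tally by fragment:
  H2NOCCH2 → C:2 H:4 O:1 N:1
  CH(SCH3) → C:2 H:4 S:1
  CH2 → C:1 H:2
  CH(C(CH3)3) → C:5 H:10
  CH(CH(CH3)2) → C:4 H:8
  CH3 → C:1 H:3
Element totals:
  C: 15
  H: 31
  N: 1
  O: 1
  S: 1
Molecular formula: C15H31NOS.
Molar mass = 273.479 g/mol.
Mass from N: 1 × 14.007 = 14.007 g/mol.
%N = 14.007 / 273.479 × 100 = 5.12%.

5.12%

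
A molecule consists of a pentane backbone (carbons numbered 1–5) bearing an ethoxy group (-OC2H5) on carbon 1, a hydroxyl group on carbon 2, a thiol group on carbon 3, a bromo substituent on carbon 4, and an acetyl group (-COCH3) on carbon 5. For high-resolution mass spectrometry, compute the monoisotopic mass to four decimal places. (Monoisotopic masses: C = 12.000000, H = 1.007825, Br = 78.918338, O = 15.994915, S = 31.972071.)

284.0082

Atom tally by fragment:
  C2H5OCH2 → C:3 H:7 O:1
  CH(OH) → C:1 H:2 O:1
  CH(SH) → C:1 H:2 S:1
  CH(Br) → C:1 H:1 Br:1
  CH2COCH3 → C:3 H:5 O:1
Element totals:
  C: 9
  H: 17
  Br: 1
  O: 3
  S: 1
Molecular formula: C9H17BrO3S.
  M = 9(12.0) + 17(1.007825) + 78.918338 + 3(15.994915) + 31.972071
    = 108.000000 + 17.133025 + 78.918338 + 47.984745 + 31.972071 = 284.008179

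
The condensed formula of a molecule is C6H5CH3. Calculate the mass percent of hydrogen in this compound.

Element totals:
  C: 7
  H: 8
Molecular formula: C7H8.
Molar mass = 92.141 g/mol.
Mass from H: 8 × 1.008 = 8.064 g/mol.
%H = 8.064 / 92.141 × 100 = 8.75%.

8.75%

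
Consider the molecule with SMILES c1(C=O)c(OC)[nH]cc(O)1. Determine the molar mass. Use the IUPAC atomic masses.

141.13 g/mol

Atom tally by fragment:
  pyrrole ring core → C:4 H:5 N:1
  (− 3 ring H displaced by substituents)
  + CHO → C:1 H:1 O:1
  + OCH3 → C:1 H:3 O:1
  + OH → O:1 H:1
Element totals:
  C: 6
  H: 7
  N: 1
  O: 3
Molecular formula: C6H7NO3.
  M = 6(12.011) + 7(1.008) + 14.007 + 3(15.999)
    = 72.066 + 7.056 + 14.007 + 47.997 = 141.126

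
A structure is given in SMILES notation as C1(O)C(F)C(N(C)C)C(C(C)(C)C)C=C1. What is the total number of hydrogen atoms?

Atom tally by fragment:
  cyclohexene ring core → C:6 H:10
  (− 4 ring H displaced by substituents)
  + OH → O:1 H:1
  + F → F:1
  + N(CH3)2 → N:1 C:2 H:6
  + C(CH3)3 → C:4 H:9
Element totals:
  C: 12
  H: 22
  F: 1
  N: 1
  O: 1

22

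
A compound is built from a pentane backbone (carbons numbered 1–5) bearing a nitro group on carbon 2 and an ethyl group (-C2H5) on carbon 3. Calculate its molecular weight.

145.20 g/mol

Atom tally by fragment:
  CH3 → C:1 H:3
  CH(NO2) → C:1 H:1 N:1 O:2
  CH(C2H5) → C:3 H:6
  CH2 → C:1 H:2
  CH3 → C:1 H:3
Element totals:
  C: 7
  H: 15
  N: 1
  O: 2
Molecular formula: C7H15NO2.
  M = 7(12.011) + 15(1.008) + 14.007 + 2(15.999)
    = 84.077 + 15.120 + 14.007 + 31.998 = 145.202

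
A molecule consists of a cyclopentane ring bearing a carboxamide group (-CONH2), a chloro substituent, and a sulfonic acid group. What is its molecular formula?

Atom tally by fragment:
  cyclopentane ring core → C:5 H:10
  (− 3 ring H displaced by substituents)
  + CONH2 → C:1 H:2 O:1 N:1
  + Cl → Cl:1
  + SO3H → S:1 O:3 H:1
Element totals:
  C: 6
  H: 10
  Cl: 1
  N: 1
  O: 4
  S: 1

C6H10ClNO4S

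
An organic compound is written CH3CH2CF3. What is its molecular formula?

C3H5F3

Atom tally by fragment:
  CH3 → C:1 H:3
  CH2CF3 → C:2 H:2 F:3
Element totals:
  C: 3
  H: 5
  F: 3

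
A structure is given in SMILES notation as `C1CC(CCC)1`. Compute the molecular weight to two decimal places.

Atom tally by fragment:
  cyclopropane ring core → C:3 H:6
  (− 1 ring H displaced by substituents)
  + CH2CH2CH3 → C:3 H:7
Element totals:
  C: 6
  H: 12
Molecular formula: C6H12.
  M = 6(12.011) + 12(1.008)
    = 72.066 + 12.096 = 84.162

84.16 g/mol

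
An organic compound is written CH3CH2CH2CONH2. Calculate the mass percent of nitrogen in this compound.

16.08%

Atom tally by fragment:
  CH3 → C:1 H:3
  CH2 → C:1 H:2
  CH2CONH2 → C:2 H:4 O:1 N:1
Element totals:
  C: 4
  H: 9
  N: 1
  O: 1
Molecular formula: C4H9NO.
Molar mass = 87.122 g/mol.
Mass from N: 1 × 14.007 = 14.007 g/mol.
%N = 14.007 / 87.122 × 100 = 16.08%.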